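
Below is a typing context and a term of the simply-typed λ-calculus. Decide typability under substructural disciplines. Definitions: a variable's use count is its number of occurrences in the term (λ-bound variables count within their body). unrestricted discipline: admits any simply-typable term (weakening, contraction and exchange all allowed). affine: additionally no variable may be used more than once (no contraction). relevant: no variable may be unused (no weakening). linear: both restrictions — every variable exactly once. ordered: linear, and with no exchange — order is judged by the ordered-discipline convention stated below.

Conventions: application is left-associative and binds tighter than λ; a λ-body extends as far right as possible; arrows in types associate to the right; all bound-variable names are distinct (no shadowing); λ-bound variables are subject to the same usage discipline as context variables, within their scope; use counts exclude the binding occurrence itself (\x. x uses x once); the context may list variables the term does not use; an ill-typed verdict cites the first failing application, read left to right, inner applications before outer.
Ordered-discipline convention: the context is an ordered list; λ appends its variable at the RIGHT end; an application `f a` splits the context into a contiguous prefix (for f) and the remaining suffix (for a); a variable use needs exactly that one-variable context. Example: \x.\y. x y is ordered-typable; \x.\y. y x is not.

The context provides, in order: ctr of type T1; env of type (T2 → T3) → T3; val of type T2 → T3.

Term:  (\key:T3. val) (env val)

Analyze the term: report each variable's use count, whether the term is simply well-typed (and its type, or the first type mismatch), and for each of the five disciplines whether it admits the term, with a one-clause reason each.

counts: ctr ×0; env ×1; val ×2; key [bound] ×0
left-to-right use order: val, env, val
typing: well-typed — term : T2 → T3
ordered: ✗ — needs contraction — val ×2; unused: ctr, key — weakening required
linear: ✗ — needs contraction — val ×2; unused: ctr, key — weakening required
affine: ✗ — needs contraction — val ×2
relevant: ✗ — unused: ctr, key — weakening required
unrestricted: ✓ — simply typable at T2 → T3; W, C, E all held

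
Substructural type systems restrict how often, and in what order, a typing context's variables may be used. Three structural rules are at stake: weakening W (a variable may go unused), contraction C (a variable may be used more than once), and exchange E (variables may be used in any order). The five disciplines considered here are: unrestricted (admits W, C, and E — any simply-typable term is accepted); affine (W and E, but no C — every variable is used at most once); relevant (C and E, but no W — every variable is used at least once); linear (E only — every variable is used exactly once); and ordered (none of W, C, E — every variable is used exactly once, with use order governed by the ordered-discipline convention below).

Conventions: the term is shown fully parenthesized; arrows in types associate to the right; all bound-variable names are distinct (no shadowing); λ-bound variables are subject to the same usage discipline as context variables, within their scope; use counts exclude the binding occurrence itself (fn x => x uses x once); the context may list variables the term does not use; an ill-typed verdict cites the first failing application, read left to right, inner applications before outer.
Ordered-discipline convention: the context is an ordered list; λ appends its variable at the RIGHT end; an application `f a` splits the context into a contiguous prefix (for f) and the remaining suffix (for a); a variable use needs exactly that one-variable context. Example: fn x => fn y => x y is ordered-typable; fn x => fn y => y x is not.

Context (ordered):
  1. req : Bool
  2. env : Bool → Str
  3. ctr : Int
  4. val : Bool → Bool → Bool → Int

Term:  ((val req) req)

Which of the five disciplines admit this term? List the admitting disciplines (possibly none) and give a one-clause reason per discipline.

admitted in: unrestricted
counts: req ×2, env ×0, ctr ×0, val ×1
uses in reading order: val, req, req
typing: well-typed at Bool → Int
ordered: ✗, needs contraction — req ×2; env, ctr left unused
linear: ✗, needs contraction — req ×2; env, ctr left unused
affine: ✗, needs contraction — req ×2
relevant: ✗, env, ctr left unused
unrestricted: ✓, typability at Bool → Int is all that's needed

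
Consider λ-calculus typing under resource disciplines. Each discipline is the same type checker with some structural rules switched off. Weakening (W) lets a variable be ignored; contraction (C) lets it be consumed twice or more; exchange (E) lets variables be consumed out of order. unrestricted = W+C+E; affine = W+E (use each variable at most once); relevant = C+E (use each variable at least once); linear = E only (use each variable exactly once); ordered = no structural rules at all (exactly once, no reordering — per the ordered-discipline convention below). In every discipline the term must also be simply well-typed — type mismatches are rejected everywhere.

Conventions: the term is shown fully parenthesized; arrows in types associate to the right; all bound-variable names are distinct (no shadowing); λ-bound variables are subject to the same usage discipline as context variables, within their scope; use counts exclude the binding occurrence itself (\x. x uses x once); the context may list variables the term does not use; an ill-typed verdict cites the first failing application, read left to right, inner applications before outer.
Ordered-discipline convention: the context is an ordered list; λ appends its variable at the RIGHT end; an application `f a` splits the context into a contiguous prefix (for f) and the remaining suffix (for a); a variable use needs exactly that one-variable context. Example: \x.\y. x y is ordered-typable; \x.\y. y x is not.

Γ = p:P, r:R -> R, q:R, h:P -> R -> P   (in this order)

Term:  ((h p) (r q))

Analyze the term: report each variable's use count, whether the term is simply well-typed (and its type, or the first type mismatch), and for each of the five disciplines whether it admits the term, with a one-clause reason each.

variable uses: p: 1; r: 1; q: 1; h: 1
order of uses: h, p, r, q
typing: ✓ — P
ordered ✗ (no ordered split (uses run h, p, r, q))
linear ✓ (single use per variable (p, r, q, h))
affine ✓ (at most one use each (p, r, q, h))
relevant ✓ (at least one use each (p, r, q, h))
unrestricted ✓ (type-checks (P) and nothing is barred)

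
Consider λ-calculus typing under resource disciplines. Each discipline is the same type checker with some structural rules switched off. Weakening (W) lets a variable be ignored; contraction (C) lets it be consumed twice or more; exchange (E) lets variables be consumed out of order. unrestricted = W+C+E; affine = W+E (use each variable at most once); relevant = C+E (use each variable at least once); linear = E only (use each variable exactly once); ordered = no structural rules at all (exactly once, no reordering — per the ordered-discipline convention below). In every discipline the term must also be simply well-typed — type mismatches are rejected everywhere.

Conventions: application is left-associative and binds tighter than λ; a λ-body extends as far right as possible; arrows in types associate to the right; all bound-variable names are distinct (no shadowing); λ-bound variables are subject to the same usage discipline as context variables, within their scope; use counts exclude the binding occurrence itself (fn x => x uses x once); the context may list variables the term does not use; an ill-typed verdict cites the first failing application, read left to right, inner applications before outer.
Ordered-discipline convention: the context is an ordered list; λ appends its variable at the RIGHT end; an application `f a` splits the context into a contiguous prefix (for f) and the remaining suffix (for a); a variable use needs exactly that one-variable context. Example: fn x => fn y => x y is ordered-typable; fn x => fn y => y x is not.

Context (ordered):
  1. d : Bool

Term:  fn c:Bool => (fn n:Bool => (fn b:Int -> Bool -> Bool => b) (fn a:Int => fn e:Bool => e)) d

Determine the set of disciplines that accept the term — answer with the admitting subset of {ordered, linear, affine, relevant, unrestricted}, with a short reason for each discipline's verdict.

admitted by: affine, unrestricted
variable uses: d: 1×; c [bound]: 0×; n [bound]: 0×; b [bound]: 1×; a [bound]: 0×; e [bound]: 1×
order of uses: b, e, d
typing: well-typed — term : Bool -> Int -> Bool -> Bool
ordered: ✗ — unused: c, n, a — weakening required
linear: ✗ — unused: c, n, a — weakening required
affine: ✓ — d, c, n, b, a, e: no repeats, contraction unneeded
relevant: ✗ — unused: c, n, a — weakening required
unrestricted: ✓ — typability at Bool -> Int -> Bool -> Bool is all that's needed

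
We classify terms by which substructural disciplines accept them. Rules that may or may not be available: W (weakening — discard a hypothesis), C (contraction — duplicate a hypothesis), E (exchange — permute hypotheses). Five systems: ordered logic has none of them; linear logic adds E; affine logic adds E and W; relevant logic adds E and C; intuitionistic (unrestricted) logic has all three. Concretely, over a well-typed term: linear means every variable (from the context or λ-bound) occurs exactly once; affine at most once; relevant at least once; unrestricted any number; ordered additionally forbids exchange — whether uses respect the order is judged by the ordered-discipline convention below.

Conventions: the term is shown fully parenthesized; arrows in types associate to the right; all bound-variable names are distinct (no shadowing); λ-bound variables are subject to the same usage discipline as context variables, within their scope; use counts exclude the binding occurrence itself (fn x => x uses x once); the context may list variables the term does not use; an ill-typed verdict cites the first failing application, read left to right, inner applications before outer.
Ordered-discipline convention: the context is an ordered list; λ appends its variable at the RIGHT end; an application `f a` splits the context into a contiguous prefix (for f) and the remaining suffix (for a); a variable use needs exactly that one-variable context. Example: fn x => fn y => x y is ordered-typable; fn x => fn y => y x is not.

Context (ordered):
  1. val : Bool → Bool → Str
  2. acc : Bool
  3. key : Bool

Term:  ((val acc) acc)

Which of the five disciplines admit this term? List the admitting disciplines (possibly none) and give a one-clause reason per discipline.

accepted by: unrestricted
counts: val=1; acc=2; key=0
left-to-right use order: val, acc, acc
typing: well-typed — term : Str
ordered: ✗ — needs contraction — acc ×2; needs weakening: key unused
linear: ✗ — needs contraction — acc ×2; needs weakening: key unused
affine: ✗ — needs contraction — acc ×2
relevant: ✗ — needs weakening: key unused
unrestricted: ✓ — type-checks (Str) and nothing is barred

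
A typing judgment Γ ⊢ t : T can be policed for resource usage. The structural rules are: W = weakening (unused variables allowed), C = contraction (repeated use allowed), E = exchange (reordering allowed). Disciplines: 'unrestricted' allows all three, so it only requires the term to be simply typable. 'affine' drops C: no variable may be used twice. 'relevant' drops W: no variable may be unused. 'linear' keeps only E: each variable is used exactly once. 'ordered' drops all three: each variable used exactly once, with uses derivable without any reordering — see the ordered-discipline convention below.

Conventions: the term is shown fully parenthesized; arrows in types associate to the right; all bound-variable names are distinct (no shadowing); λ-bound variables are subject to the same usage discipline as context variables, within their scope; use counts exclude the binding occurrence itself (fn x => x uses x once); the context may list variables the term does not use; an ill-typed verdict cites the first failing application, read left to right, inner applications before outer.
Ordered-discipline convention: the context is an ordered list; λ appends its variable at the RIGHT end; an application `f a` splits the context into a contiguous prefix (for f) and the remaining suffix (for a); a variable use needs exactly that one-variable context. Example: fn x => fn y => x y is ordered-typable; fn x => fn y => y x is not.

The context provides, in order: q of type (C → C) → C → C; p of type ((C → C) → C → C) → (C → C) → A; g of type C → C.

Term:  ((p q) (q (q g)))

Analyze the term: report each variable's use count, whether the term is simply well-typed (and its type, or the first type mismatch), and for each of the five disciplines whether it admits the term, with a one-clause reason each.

usage: q: 3, p: 1, g: 1
use order (left to right): p, q, q, q, g
typing: well-typed — term : A
ordered ✗ (uses contraction: q ×3)
linear ✗ (uses contraction: q ×3)
affine ✗ (uses contraction: q ×3)
relevant ✓ (every one of q, p, g appears)
unrestricted ✓ (well-typed at A; no restrictions here)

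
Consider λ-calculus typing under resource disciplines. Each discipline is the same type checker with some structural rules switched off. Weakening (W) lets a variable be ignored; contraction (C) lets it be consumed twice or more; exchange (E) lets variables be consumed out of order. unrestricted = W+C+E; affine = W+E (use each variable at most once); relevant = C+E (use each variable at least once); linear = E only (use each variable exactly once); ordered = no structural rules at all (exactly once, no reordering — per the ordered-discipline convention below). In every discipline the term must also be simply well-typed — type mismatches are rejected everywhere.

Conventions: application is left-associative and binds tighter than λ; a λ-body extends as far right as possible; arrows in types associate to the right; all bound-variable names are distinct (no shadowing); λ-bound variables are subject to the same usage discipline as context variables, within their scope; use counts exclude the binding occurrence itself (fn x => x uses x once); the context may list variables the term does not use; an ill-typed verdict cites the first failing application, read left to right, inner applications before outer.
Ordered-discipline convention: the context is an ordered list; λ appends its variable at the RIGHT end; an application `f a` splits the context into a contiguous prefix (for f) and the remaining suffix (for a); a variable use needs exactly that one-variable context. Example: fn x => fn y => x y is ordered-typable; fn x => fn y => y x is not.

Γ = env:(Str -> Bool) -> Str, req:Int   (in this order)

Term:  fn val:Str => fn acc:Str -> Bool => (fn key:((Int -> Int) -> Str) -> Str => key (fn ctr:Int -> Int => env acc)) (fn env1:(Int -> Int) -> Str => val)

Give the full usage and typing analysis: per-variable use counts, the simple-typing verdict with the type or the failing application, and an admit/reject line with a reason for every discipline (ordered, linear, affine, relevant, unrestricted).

usage: env=1; req=0; val [bound]=1; acc [bound]=1; key [bound]=1; ctr [bound]=0; env1 [bound]=0
order of uses: key, env, acc, val
typing: the term checks, with type Str -> (Str -> Bool) -> Str
ordered: ✗, unused: req, ctr, env1 — weakening required
linear: ✗, unused: req, ctr, env1 — weakening required
affine: ✓, none of env, req, val, acc, key, ctr, env1 used more than once
relevant: ✗, unused: req, ctr, env1 — weakening required
unrestricted: ✓, well-typed at Str -> (Str -> Bool) -> Str; no restrictions here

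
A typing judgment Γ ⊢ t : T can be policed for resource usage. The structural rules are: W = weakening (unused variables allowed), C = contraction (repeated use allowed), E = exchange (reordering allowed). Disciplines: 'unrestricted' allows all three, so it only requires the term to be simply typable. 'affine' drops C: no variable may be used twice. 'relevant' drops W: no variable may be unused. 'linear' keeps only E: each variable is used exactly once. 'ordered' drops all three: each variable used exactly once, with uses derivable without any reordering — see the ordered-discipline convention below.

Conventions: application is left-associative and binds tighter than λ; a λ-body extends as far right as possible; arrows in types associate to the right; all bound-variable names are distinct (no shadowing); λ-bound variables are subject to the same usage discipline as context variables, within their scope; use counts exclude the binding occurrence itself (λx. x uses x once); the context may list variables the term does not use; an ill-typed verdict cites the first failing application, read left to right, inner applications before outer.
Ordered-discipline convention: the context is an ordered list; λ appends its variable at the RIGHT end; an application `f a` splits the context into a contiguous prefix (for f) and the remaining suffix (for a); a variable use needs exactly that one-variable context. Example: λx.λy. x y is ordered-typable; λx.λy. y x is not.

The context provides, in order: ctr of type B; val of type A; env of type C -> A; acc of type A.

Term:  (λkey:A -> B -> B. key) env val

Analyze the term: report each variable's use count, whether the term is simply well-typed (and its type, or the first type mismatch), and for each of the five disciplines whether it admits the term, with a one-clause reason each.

variable uses: ctr=0; val=1; env=1; acc=0; key (bound)=1
uses in reading order: key, env, val
typing: ill-typed: a function awaiting A -> B -> B gets C -> A
ordered: ✗ — not simply typable
linear: ✗ — fails simple typing
affine: ✗ — a type mismatch blocks all five
relevant: ✗ — the type mismatch rejects it
unrestricted: ✗ — not simply typable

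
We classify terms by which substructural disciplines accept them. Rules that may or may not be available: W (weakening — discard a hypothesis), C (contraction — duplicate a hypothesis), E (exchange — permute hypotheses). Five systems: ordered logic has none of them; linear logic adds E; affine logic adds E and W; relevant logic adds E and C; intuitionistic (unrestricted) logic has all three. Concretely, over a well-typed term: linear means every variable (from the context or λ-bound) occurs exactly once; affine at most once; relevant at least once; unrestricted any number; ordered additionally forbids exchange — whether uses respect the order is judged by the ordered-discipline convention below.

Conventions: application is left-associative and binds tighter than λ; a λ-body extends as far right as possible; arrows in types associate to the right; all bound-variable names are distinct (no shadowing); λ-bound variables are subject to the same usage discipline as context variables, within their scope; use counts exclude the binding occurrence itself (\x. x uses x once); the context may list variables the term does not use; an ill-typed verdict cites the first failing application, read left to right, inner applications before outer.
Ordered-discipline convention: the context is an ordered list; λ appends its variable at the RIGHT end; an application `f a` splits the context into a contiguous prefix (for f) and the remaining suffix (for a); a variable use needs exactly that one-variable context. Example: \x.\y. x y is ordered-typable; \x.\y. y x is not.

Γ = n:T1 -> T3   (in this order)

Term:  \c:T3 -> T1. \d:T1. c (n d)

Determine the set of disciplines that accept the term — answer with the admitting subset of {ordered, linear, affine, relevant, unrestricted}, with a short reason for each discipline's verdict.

admitted in: linear, affine, relevant, unrestricted
counts: n: 1, c (bound): 1, d (bound): 1
use order (left to right): c, n, d
typing: well-typed — term : (T3 -> T1) -> T1 -> T1
ordered: ✗, no ordered split (uses run c, n, d)
linear: ✓, single use per variable (n, c, d)
affine: ✓, n, c, d: no repeats, contraction unneeded
relevant: ✓, every one of n, c, d appears
unrestricted: ✓, well-typed at (T3 -> T1) -> T1 -> T1; no restrictions here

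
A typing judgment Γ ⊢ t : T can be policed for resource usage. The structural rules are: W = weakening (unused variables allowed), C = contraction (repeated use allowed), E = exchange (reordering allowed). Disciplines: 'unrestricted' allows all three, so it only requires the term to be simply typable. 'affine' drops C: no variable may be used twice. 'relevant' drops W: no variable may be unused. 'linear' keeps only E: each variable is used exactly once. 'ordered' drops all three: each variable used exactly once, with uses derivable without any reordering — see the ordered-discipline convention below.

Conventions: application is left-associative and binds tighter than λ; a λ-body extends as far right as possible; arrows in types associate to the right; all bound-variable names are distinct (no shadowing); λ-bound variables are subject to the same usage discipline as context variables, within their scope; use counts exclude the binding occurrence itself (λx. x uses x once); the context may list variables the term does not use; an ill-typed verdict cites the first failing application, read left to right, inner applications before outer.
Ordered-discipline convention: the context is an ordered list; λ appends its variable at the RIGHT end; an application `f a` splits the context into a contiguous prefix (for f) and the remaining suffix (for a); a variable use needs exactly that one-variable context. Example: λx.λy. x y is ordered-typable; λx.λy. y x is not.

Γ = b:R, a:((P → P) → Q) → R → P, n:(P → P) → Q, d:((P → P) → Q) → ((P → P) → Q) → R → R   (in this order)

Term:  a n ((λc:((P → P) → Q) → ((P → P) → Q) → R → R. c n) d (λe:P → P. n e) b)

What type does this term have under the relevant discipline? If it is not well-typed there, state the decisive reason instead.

term : P
use counts: b: 1, a: 1, n: 3, d: 1, c (λ-bound): 1, e (λ-bound): 1
use order (left to right): a, n, c, n, d, n, e, b
typing: ✓ — P
all disciplines: ordered ✗ | linear ✗ | affine ✗ | relevant ✓ | unrestricted ✓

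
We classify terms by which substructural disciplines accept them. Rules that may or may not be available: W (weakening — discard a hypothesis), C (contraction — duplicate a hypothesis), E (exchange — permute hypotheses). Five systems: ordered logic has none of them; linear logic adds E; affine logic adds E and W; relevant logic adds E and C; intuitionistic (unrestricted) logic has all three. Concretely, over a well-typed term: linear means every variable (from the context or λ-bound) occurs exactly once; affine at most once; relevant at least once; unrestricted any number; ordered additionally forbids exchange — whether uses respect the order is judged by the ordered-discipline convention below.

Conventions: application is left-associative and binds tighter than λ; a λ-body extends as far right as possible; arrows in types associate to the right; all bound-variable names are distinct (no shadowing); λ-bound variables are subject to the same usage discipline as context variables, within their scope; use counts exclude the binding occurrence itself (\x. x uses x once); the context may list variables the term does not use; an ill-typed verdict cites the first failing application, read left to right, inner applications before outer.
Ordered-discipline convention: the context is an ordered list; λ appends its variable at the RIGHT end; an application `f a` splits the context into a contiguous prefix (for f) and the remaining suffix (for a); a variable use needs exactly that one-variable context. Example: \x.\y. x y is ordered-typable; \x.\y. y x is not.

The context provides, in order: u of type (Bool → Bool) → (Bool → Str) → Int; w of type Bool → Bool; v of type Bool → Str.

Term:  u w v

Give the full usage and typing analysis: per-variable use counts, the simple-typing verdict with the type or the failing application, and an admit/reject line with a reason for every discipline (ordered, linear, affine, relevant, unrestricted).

usage: u: 1, w: 1, v: 1
left-to-right use order: u, w, v
typing: ✓ — Int
ordered ✓ (single-use (u, w, v), ordered derivation ok)
linear ✓ (each of u, w, v used exactly once)
affine ✓ (u, w, v: no repeats, contraction unneeded)
relevant ✓ (every one of u, w, v appears)
unrestricted ✓ (well-typed at Int; no restrictions here)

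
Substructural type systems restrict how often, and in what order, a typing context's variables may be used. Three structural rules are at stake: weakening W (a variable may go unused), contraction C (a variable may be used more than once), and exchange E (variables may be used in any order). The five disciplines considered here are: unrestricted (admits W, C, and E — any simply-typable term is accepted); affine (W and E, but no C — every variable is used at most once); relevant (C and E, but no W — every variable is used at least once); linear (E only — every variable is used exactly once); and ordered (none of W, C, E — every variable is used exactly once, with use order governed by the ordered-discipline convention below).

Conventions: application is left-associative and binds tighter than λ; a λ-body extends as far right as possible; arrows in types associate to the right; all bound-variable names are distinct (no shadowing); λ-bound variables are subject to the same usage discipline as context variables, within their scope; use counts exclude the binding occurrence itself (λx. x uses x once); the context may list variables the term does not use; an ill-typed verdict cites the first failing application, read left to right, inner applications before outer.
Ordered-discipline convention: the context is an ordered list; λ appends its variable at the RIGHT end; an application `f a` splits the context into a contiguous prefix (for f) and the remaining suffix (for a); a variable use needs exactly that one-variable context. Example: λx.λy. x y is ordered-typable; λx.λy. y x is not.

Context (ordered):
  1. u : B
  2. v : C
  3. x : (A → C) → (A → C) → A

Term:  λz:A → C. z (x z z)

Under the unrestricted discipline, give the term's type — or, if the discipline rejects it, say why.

term : (A → C) → C
use counts: u: 0, v: 0, x: 1, z (λ-bound): 3
uses in reading order: z, x, z, z
typing: the term checks, with type (A → C) → C
summary: ordered ✗, linear ✗, affine ✗, relevant ✗, unrestricted ✓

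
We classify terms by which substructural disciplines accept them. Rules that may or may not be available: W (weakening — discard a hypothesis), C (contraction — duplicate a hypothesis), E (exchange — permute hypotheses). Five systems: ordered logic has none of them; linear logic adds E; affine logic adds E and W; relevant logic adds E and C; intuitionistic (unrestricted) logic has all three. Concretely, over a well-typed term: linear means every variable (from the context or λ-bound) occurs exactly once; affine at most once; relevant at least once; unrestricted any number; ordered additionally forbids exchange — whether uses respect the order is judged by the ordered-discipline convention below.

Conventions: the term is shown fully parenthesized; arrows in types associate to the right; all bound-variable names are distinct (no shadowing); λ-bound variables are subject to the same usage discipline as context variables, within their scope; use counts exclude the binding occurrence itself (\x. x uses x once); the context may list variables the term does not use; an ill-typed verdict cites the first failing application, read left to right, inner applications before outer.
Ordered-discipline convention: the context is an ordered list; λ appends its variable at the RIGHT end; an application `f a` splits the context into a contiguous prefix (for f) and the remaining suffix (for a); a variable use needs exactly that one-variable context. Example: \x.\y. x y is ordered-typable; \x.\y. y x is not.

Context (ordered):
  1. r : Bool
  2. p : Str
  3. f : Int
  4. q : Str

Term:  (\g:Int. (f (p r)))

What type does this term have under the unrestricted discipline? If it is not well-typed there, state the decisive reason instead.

not well-typed under unrestricted — the type mismatch rejects it
counts: r: 1×, p: 1×, f: 1×, q: 0×, g (bound): 0×
order of uses: f, p, r
typing: ill-typed: can't apply a value of type Str
across the five disciplines: ordered ✗; linear ✗; affine ✗; relevant ✗; unrestricted ✗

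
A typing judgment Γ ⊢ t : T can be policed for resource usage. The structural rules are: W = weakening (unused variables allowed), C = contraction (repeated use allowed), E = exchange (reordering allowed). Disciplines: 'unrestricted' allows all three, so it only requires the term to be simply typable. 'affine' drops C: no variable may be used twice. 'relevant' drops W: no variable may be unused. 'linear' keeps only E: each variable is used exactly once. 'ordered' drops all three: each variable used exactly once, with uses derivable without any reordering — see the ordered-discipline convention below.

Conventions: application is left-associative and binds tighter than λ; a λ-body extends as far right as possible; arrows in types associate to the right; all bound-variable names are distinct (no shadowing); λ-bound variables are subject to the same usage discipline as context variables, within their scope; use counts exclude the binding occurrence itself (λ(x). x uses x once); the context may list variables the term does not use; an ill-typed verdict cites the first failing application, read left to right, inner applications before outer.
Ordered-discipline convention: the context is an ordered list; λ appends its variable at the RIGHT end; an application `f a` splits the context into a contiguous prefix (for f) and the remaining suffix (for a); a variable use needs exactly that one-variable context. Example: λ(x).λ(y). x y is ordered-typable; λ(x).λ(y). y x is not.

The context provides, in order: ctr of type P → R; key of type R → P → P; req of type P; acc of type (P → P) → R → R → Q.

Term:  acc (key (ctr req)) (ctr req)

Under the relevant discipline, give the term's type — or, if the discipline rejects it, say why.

term : R → Q
usage: ctr: 2, key: 1, req: 2, acc: 1
uses in reading order: acc, key, ctr, req, ctr, req
typing: the term checks, with type R → Q
per-discipline verdicts: ordered ✗ | linear ✗ | affine ✗ | relevant ✓ | unrestricted ✓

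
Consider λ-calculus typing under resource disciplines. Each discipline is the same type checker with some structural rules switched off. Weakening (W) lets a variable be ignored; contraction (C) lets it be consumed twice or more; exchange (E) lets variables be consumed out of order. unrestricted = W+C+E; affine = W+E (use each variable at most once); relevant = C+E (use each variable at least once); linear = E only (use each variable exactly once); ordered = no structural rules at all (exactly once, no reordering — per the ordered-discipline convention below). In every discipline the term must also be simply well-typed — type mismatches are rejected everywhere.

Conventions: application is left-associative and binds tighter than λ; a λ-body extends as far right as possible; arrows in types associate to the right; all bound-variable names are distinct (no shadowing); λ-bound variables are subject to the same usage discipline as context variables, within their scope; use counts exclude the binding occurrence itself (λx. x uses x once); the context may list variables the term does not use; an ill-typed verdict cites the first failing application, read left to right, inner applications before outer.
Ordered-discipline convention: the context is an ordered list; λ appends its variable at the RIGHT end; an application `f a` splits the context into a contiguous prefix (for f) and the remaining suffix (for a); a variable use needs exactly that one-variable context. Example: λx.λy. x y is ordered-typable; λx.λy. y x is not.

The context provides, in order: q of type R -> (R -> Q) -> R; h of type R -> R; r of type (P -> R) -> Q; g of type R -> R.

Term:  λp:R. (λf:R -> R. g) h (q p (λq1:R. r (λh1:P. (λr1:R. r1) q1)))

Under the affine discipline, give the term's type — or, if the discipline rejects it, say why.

term : R -> R
usage: q: 1×, h: 1×, r: 1×, g: 1×, p (bound): 1×, f (bound): 0×, q1 (bound): 1×, h1 (bound): 0×, r1 (bound): 1×
uses in reading order: g, h, q, p, r, r1, q1
typing: well-typed — term : R -> R
across the five disciplines: ordered ✗ · linear ✗ · affine ✓ · relevant ✗ · unrestricted ✓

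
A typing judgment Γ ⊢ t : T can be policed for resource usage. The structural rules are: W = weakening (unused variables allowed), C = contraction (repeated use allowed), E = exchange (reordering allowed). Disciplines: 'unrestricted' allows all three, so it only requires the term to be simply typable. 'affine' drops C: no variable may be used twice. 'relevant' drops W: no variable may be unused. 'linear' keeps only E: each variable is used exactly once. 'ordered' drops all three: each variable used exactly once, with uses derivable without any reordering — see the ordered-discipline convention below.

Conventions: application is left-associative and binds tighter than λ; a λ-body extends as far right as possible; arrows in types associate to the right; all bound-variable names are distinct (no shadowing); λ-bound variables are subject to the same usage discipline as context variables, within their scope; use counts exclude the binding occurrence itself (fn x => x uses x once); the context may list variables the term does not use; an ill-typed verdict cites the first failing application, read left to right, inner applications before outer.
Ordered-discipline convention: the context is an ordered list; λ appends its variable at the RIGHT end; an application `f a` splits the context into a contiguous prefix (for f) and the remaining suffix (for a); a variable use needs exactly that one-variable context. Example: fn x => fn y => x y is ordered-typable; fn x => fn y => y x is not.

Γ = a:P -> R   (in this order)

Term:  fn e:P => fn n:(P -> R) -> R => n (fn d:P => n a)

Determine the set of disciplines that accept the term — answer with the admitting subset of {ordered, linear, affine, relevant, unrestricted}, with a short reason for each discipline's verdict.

admitted in: unrestricted
usage: a: 1×, e [bound]: 0×, n [bound]: 2×, d [bound]: 0×
left-to-right use order: n, n, a
typing: ✓ — P -> ((P -> R) -> R) -> R
ordered: ✗ — repeated use of n ×2; e, d never used (weakening)
linear: ✗ — repeated use of n ×2; e, d never used (weakening)
affine: ✗ — repeated use of n ×2
relevant: ✗ — e, d never used (weakening)
unrestricted: ✓ — typability at P -> ((P -> R) -> R) -> R is all that's needed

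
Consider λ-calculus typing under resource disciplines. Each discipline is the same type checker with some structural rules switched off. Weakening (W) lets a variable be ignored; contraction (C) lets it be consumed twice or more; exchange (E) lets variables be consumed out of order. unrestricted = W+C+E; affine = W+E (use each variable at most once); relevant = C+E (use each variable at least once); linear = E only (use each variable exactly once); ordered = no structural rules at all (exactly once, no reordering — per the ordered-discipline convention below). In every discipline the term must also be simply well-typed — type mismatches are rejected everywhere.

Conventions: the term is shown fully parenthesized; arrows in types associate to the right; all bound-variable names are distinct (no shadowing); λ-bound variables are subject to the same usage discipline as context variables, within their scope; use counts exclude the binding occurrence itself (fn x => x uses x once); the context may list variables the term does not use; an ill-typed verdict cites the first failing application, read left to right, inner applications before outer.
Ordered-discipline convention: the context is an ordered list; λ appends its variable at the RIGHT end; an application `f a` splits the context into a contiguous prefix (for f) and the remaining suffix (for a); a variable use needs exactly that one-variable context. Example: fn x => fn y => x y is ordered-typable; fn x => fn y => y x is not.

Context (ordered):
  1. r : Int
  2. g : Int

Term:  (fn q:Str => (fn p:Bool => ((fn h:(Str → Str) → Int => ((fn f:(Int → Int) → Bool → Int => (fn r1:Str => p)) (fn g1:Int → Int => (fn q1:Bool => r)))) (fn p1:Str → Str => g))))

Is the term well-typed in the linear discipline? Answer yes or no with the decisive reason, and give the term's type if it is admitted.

no — q, h, f, r1, g1, q1, p1 never used (weakening)
variable uses: r: 1×; g: 1×; q [bound]: 0×; p [bound]: 1×; h [bound]: 0×; f [bound]: 0×; r1 [bound]: 0×; g1 [bound]: 0×; q1 [bound]: 0×; p1 [bound]: 0×
order of uses: p, r, g
typing: ✓ — Str → Bool → Str → Bool
per-discipline verdicts: ordered ✗ · linear ✗ · affine ✓ · relevant ✗ · unrestricted ✓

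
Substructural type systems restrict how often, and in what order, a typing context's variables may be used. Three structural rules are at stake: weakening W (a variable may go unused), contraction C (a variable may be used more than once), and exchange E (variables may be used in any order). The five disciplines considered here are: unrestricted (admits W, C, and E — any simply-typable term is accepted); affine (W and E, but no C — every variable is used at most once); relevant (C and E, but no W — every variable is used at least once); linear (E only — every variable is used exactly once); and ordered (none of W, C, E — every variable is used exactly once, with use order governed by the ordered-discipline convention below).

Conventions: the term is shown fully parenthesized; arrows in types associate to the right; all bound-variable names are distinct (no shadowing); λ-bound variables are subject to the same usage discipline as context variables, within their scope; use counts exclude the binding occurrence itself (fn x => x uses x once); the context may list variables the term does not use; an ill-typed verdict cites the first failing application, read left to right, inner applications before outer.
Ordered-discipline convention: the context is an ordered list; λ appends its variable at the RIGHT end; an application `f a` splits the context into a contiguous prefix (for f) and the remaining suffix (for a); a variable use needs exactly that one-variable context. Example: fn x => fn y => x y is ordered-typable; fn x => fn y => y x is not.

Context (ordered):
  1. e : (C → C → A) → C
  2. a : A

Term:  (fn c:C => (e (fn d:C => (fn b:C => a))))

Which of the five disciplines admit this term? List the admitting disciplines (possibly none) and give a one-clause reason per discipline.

admitting disciplines: affine, unrestricted
counts: e: 1×; a: 1×; c (λ-bound): 0×; d (λ-bound): 0×; b (λ-bound): 0×
order of uses: e, a
typing: ✓ — C → C
ordered: ✗ — c, d, b left unused
linear: ✗ — c, d, b left unused
affine: ✓ — e, a, c, d, b: no repeats, contraction unneeded
relevant: ✗ — c, d, b left unused
unrestricted: ✓ — type-checks (C → C) and nothing is barred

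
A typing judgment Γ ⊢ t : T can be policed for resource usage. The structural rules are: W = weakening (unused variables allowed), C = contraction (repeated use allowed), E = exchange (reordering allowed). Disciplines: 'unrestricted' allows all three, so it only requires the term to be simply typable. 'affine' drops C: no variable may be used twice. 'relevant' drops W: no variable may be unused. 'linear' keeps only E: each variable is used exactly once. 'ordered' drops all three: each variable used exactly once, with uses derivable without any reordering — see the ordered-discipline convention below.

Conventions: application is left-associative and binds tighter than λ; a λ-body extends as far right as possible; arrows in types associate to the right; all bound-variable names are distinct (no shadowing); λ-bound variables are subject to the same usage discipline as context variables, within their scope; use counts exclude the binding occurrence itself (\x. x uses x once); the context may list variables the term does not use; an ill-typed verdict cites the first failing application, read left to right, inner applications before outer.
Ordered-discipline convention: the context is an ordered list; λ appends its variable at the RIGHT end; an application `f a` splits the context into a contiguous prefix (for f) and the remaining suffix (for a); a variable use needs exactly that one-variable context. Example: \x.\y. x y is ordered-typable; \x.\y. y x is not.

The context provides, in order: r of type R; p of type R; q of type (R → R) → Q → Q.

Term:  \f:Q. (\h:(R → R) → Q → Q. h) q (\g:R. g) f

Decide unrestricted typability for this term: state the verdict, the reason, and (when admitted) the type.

yes — type-checks (Q → Q) and nothing is barred; term : Q → Q
variable uses: r ×0, p ×0, q ×1, f (bound) ×1, h (bound) ×1, g (bound) ×1
uses in reading order: h, q, g, f
typing: well-typed at Q → Q
across the five disciplines: ordered ✗, linear ✗, affine ✓, relevant ✗, unrestricted ✓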